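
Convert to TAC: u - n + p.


Break into single-operator statements:
t1 = u - n
t2 = t1 + p


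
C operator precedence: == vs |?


'==' is equality (level 6); '|' is bitwise OR (level 3)
Higher level binds tighter
'==' has higher precedence than '|'


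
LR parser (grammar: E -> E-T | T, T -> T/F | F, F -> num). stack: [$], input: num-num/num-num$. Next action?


no handle on stack; shift 'num'
Action: shift


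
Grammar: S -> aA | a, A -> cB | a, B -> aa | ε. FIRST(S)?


Per alternative of S: FIRST(aA) = {a}; FIRST(a) = {a}
FIRST(S) = {a}


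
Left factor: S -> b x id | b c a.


Common prefix: 'b'
Factored: S -> b S', S' -> x id | c a


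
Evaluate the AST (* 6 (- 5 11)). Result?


Evaluate inner: (- 5 11) = -6
Evaluate root: (* 6 -6) = -36
Result: -36


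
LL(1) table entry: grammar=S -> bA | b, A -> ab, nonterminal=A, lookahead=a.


For [A, a]: 'a' ∈ FIRST(ab)
Entry: A -> ab


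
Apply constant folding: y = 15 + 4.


15 + 4 = 19 at compile time
Optimized: y = 19


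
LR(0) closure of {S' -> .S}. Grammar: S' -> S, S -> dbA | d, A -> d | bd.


Start: S' -> .S
For each item with dot before a nonterminal B, add B -> .γ for every B-production
Closure: [S' -> .S, S -> .dbA, S -> .d]


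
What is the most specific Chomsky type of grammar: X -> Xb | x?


Left-linear: every RHS is a terminal or one nonterminal followed by a terminal
Classification: Type 3 (Regular)


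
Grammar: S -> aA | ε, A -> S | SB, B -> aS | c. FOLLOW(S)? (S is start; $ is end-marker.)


$ ∈ FOLLOW(S). For each A -> αBβ: add FIRST(β)\{ε} to FOLLOW(B); if β nullable, add FOLLOW(A).
FOLLOW(S) = {$, a, c}


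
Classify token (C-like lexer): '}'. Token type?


Pattern: delimiter/punctuation
Type: PUNCTUATION


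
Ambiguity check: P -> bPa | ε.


balanced b^n…a^n: each string has a unique parse
Unambiguous


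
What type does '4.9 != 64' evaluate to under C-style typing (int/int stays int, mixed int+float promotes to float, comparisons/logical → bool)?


Operand types: float != int
Rule: comparison yields bool
Result type: bool


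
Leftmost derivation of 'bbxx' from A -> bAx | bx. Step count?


Derivation: A => bAx => bbxx
Steps: 2


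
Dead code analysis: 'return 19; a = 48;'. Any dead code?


statement follows a return and is unreachable
Dead: 'a = 48'


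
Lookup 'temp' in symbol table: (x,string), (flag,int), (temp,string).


Lookup 'temp' → type string


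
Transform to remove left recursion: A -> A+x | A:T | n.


Left-recursive alternatives: A+x, A:T; non-recursive: n
Introduce A': A -> nA', A' -> +xA' | :TA' | ε


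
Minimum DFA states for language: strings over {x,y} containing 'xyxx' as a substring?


KMP-style automaton: 4 progress states + 1 absorbing accept = 5
Minimal DFA: 5 states


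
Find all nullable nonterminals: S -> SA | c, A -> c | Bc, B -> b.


A nonterminal is nullable iff some alternative derives ε (directly, or every symbol in it is nullable)
Nullable: {}


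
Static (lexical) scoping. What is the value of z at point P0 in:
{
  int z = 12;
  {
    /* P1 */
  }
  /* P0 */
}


z declared in the same block as P0
z = 12


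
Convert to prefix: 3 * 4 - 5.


left-to-right (same/higher precedence on left): tree is (- (* 3 4) 5)
Prefix: - * 3 4 5


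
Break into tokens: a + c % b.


Scan left to right, longest-match per lexeme
Tokens: ID(a), OP(+), ID(c), OP(%), ID(b)


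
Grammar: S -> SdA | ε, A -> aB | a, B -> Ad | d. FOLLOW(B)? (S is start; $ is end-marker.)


$ ∈ FOLLOW(S). For each A -> αBβ: add FIRST(β)\{ε} to FOLLOW(B); if β nullable, add FOLLOW(A).
FOLLOW(B) = {$, d}


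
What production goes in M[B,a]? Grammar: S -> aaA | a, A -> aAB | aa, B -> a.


For [B, a]: 'a' ∈ FIRST(a)
Entry: B -> a


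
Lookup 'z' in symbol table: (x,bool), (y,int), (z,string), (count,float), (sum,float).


Lookup 'z' → type string


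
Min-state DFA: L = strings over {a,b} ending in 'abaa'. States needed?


Track the longest suffix of input matching a prefix of 'abaa': 5 classes (prefixes of length 0..4)
Minimal DFA: 5 states


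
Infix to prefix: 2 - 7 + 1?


left-to-right (same/higher precedence on left): tree is (+ (- 2 7) 1)
Prefix: + - 2 7 1


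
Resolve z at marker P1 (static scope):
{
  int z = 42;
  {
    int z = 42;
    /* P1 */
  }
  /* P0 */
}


z declared in the same block as P1
z = 42


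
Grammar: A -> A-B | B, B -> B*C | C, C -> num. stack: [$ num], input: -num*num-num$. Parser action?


'num' on top is the handle for C -> num
Action: reduce (C -> num)


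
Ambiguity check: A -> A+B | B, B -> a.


precedence layered via separate nonterminal B: deterministic
Unambiguous


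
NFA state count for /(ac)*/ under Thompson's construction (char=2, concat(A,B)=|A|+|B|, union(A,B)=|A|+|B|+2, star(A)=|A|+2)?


Syntax tree has 2 char leaf(s), 0 union(s), 1 star(s)
chars contribute 2×2 = 4; each union adds +2; each star adds +2
Total: 4 + 0 + 2 = 6 states


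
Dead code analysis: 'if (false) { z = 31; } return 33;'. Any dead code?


condition is constant false, so the whole block is unreachable
Dead: 'if (false) { z = 31; }'


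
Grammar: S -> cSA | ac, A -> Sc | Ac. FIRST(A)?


Per alternative of A: FIRST(Sc) = {a, c}; FIRST(Ac) = {a, c}
FIRST(A) = {a, c}


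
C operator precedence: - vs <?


'-' is additive (level 9); '<' is relational (level 7)
Higher level binds tighter
'-' has higher precedence than '<'


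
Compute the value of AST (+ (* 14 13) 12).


Evaluate inner: (* 14 13) = 182
Evaluate root: (+ 182 12) = 194
Result: 194


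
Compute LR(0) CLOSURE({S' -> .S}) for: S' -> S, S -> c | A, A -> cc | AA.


Start: S' -> .S
For each item with dot before a nonterminal B, add B -> .γ for every B-production
Closure: [S' -> .S, S -> .c, S -> .A, A -> .cc, A -> .AA]


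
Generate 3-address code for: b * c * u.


Break into single-operator statements:
t1 = b * c
t2 = t1 * u


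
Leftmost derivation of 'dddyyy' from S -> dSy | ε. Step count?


Derivation: S => dSy => ddSyy => dddSyyy => dddyyy
Steps: 4


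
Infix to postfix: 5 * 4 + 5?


Left to right (same or higher precedence on left)
Postfix: 5 4 * 5 +


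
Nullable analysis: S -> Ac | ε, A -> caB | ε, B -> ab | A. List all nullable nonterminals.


A nonterminal is nullable iff some alternative derives ε (directly, or every symbol in it is nullable)
Nullable: {A, B, S}


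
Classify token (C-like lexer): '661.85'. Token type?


Pattern: digits with a decimal point
Type: FLOAT_LITERAL


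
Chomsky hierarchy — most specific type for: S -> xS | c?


Right-linear: every RHS is a terminal or a terminal followed by one nonterminal
Classification: Type 3 (Regular)


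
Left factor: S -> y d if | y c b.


Common prefix: 'y'
Factored: S -> y S', S' -> d if | c b


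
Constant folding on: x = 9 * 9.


9 * 9 = 81 at compile time
Optimized: x = 81


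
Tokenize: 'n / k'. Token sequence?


Scan left to right, longest-match per lexeme
Tokens: ID(n), OP(/), ID(k)


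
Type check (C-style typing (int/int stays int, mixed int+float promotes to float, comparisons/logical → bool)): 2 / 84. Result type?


Operand types: int / int
Rule: mixed int/float promotes to float; int/int stays int
Result type: int


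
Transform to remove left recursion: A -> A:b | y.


Left-recursive alternatives: A:b; non-recursive: y
Introduce A': A -> yA', A' -> :bA' | ε


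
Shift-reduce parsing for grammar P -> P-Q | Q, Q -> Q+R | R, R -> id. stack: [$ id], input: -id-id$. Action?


'id' on top is the handle for R -> id
Action: reduce (R -> id)


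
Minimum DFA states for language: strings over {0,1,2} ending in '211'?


Track the longest suffix of input matching a prefix of '211': 4 classes (prefixes of length 0..3)
Minimal DFA: 4 states


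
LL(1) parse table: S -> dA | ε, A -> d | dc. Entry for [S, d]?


For [S, d]: 'd' ∈ FIRST(dA)
Entry: S -> dA


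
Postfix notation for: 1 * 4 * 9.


Left to right (same or higher precedence on left)
Postfix: 1 4 * 9 *


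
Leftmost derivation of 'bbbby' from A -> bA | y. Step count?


Derivation: A => bA => bbA => bbbA => bbbbA => bbbby
Steps: 5


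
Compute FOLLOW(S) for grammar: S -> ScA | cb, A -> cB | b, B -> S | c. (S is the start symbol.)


$ ∈ FOLLOW(S). For each A -> αBβ: add FIRST(β)\{ε} to FOLLOW(B); if β nullable, add FOLLOW(A).
FOLLOW(S) = {$, c}


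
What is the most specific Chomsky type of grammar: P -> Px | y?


Left-linear: every RHS is a terminal or one nonterminal followed by a terminal
Classification: Type 3 (Regular)


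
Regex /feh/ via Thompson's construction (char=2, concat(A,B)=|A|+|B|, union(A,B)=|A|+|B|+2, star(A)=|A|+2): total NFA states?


Syntax tree has 3 char leaf(s), 0 union(s), 0 star(s)
chars contribute 3×2 = 6; each union adds +2; each star adds +2
Total: 6 + 0 + 0 = 6 states


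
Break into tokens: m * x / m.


Scan left to right, longest-match per lexeme
Tokens: ID(m), OP(*), ID(x), OP(/), ID(m)


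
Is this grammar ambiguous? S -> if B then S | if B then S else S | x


dangling else: 'if B then if B then x else x' parses two ways
Ambiguous


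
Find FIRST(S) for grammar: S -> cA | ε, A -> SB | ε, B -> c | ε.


Per alternative of S: FIRST(cA) = {c}; FIRST(ε) = {ε}
FIRST(S) = {c, ε}


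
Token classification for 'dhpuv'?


Pattern: letter/underscore followed by alphanumerics, not a keyword
Type: IDENTIFIER


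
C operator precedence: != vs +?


'+' is additive (level 9); '!=' is equality (level 6)
Higher level binds tighter
'+' has higher precedence than '!='


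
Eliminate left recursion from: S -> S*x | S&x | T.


Left-recursive alternatives: S*x, S&x; non-recursive: T
Introduce S': S -> TS', S' -> *xS' | &xS' | ε


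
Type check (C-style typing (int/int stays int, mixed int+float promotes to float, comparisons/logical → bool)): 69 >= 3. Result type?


Operand types: int >= int
Rule: comparison yields bool
Result type: bool


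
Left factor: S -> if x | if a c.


Common prefix: 'if'
Factored: S -> if S', S' -> x | a c


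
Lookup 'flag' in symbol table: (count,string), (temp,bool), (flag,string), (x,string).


Lookup 'flag' → type string


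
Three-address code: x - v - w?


Break into single-operator statements:
t1 = x - v
t2 = t1 - w


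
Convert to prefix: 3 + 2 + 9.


left-to-right (same/higher precedence on left): tree is (+ (+ 3 2) 9)
Prefix: + + 3 2 9


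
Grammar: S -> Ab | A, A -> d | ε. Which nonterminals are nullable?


A nonterminal is nullable iff some alternative derives ε (directly, or every symbol in it is nullable)
Nullable: {A, S}


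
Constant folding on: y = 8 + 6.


8 + 6 = 14 at compile time
Optimized: y = 14


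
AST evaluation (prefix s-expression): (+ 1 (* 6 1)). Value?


Evaluate inner: (* 6 1) = 6
Evaluate root: (+ 1 6) = 7
Result: 7


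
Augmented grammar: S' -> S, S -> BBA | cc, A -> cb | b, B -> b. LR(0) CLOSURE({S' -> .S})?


Start: S' -> .S
For each item with dot before a nonterminal B, add B -> .γ for every B-production
Closure: [S' -> .S, S -> .BBA, S -> .cc, B -> .b]


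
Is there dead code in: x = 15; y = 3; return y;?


x is assigned but never read
Dead: 'x = 15'


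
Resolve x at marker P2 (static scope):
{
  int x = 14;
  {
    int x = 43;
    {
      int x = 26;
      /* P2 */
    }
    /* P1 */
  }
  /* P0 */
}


x declared in the same block as P2
x = 26


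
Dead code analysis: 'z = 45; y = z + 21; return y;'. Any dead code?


z is read by y's definition; y is returned
No dead code


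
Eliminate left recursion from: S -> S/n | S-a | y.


Left-recursive alternatives: S/n, S-a; non-recursive: y
Introduce S': S -> yS', S' -> /nS' | -aS' | ε


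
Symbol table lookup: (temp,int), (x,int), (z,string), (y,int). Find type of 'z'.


Lookup 'z' → type string


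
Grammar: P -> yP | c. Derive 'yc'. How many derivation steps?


Derivation: P => yP => yc
Steps: 2


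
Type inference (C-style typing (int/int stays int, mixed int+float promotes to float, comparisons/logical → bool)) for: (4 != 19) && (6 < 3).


Operand types: bool && bool
Rule: logical operators take bool operands and yield bool
Result type: bool


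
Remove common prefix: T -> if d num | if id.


Common prefix: 'if'
Factored: T -> if T', T' -> d num | id


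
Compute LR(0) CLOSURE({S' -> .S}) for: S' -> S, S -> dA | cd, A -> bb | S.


Start: S' -> .S
For each item with dot before a nonterminal B, add B -> .γ for every B-production
Closure: [S' -> .S, S -> .dA, S -> .cd]


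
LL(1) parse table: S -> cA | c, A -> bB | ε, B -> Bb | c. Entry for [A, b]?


For [A, b]: 'b' ∈ FIRST(bB)
Entry: A -> bB


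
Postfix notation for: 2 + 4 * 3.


* has higher precedence, evaluate 4*3 first
Postfix: 2 4 3 * +


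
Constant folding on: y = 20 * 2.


20 * 2 = 40 at compile time
Optimized: y = 40


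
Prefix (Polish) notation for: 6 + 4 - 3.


left-to-right (same/higher precedence on left): tree is (- (+ 6 4) 3)
Prefix: - + 6 4 3


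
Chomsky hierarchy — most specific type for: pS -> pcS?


LHS has context (more than one symbol) and |LHS| ≤ |RHS|
Classification: Type 1 (Context-Sensitive)


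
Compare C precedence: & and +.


'+' is additive (level 9); '&' is bitwise AND (level 5)
Higher level binds tighter
'+' has higher precedence than '&'


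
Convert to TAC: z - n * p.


Break into single-operator statements:
t1 = n * p
t2 = z - t1


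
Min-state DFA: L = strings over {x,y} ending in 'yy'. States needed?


Track the longest suffix of input matching a prefix of 'yy': 3 classes (prefixes of length 0..2)
Minimal DFA: 3 states


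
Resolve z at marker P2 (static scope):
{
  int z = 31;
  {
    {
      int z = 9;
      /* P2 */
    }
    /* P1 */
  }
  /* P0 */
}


z declared in the same block as P2
z = 9


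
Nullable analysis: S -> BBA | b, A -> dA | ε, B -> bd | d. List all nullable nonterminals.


A nonterminal is nullable iff some alternative derives ε (directly, or every symbol in it is nullable)
Nullable: {A}


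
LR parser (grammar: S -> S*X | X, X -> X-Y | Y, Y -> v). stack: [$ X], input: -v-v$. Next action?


shift '-' to continue X -> X-Y
Action: shift


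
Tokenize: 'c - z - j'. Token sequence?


Scan left to right, longest-match per lexeme
Tokens: ID(c), OP(-), ID(z), OP(-), ID(j)


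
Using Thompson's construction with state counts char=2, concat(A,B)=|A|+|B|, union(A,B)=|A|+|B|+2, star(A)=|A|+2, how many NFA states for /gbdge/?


Syntax tree has 5 char leaf(s), 0 union(s), 0 star(s)
chars contribute 5×2 = 10; each union adds +2; each star adds +2
Total: 10 + 0 + 0 = 10 states


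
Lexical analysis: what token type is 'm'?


Pattern: letter/underscore followed by alphanumerics, not a keyword
Type: IDENTIFIER


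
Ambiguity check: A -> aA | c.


right-linear, alternatives start with distinct terminals 'a' vs 'c': unique leftmost derivation
Unambiguous


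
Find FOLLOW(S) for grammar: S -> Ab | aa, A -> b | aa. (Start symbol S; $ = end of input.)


$ ∈ FOLLOW(S). For each A -> αBβ: add FIRST(β)\{ε} to FOLLOW(B); if β nullable, add FOLLOW(A).
FOLLOW(S) = {$}


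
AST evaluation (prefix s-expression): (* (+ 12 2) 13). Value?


Evaluate inner: (+ 12 2) = 14
Evaluate root: (* 14 13) = 182
Result: 182


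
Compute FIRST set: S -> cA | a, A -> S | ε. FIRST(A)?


Per alternative of A: FIRST(S) = {a, c}; FIRST(ε) = {ε}
FIRST(A) = {a, c, ε}


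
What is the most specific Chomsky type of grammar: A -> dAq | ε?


Single nonterminal LHS, but d^n q^n is not regular
Classification: Type 2 (Context-Free)


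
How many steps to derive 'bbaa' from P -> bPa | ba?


Derivation: P => bPa => bbaa
Steps: 2


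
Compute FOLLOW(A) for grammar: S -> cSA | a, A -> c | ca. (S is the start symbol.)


$ ∈ FOLLOW(S). For each A -> αBβ: add FIRST(β)\{ε} to FOLLOW(B); if β nullable, add FOLLOW(A).
FOLLOW(A) = {$, c}


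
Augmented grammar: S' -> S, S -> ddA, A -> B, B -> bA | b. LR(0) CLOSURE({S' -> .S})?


Start: S' -> .S
For each item with dot before a nonterminal B, add B -> .γ for every B-production
Closure: [S' -> .S, S -> .ddA]


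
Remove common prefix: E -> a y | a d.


Common prefix: 'a'
Factored: E -> a E', E' -> y | d


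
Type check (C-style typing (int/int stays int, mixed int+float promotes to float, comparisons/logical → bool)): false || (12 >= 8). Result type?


Operand types: bool || bool
Rule: logical operators take bool operands and yield bool
Result type: bool


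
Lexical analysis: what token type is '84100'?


Pattern: digits only
Type: INTEGER_LITERAL


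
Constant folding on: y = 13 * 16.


13 * 16 = 208 at compile time
Optimized: y = 208


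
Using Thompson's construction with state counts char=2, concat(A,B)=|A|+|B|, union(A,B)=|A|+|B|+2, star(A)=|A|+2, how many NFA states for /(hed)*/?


Syntax tree has 3 char leaf(s), 0 union(s), 1 star(s)
chars contribute 3×2 = 6; each union adds +2; each star adds +2
Total: 6 + 0 + 2 = 8 states


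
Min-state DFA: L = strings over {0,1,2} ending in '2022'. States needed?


Track the longest suffix of input matching a prefix of '2022': 5 classes (prefixes of length 0..4)
Minimal DFA: 5 states


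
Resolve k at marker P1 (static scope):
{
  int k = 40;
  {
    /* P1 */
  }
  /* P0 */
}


P1's block does not declare k; resolves to the enclosing declaration at depth 0
k = 40


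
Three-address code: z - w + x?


Break into single-operator statements:
t1 = z - w
t2 = t1 + x


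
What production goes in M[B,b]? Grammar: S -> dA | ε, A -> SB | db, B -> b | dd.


For [B, b]: 'b' ∈ FIRST(b)
Entry: B -> b


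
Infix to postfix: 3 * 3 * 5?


Left to right (same or higher precedence on left)
Postfix: 3 3 * 5 *


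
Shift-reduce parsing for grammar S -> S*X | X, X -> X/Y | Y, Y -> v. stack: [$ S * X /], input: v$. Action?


no handle; shift 'v'
Action: shift


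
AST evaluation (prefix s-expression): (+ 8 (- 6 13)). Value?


Evaluate inner: (- 6 13) = -7
Evaluate root: (+ 8 -7) = 1
Result: 1


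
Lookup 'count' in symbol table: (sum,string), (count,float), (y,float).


Lookup 'count' → type float


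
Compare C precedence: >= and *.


'*' is multiplicative (level 10); '>=' is relational (level 7)
Higher level binds tighter
'*' has higher precedence than '>='


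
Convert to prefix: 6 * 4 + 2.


left-to-right (same/higher precedence on left): tree is (+ (* 6 4) 2)
Prefix: + * 6 4 2


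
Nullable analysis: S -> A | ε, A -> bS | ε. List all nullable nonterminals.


A nonterminal is nullable iff some alternative derives ε (directly, or every symbol in it is nullable)
Nullable: {A, S}


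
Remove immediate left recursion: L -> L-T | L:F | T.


Left-recursive alternatives: L-T, L:F; non-recursive: T
Introduce L': L -> TL', L' -> -TL' | :FL' | ε


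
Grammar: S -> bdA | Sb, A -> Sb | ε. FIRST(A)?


Per alternative of A: FIRST(Sb) = {b}; FIRST(ε) = {ε}
FIRST(A) = {b, ε}


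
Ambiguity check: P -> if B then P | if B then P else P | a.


dangling else: 'if B then if B then a else a' parses two ways
Ambiguous


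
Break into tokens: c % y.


Scan left to right, longest-match per lexeme
Tokens: ID(c), OP(%), ID(y)


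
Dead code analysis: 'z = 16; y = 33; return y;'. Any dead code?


z is assigned but never read
Dead: 'z = 16'


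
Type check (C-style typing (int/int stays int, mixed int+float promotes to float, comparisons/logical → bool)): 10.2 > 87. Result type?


Operand types: float > int
Rule: comparison yields bool
Result type: bool


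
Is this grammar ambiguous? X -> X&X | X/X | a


'a&a/a' has two parse trees (no precedence encoded between & and /)
Ambiguous


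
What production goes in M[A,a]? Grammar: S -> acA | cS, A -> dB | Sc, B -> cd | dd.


For [A, a]: 'a' ∈ FIRST(Sc)
Entry: A -> Sc


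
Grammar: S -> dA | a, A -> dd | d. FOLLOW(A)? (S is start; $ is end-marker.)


$ ∈ FOLLOW(S). For each A -> αBβ: add FIRST(β)\{ε} to FOLLOW(B); if β nullable, add FOLLOW(A).
FOLLOW(A) = {$}


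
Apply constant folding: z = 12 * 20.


12 * 20 = 240 at compile time
Optimized: z = 240


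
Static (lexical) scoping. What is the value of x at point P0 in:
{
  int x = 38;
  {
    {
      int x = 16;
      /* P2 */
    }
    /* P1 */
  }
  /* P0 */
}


x declared in the same block as P0
x = 38


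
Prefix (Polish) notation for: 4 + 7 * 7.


'*' binds tighter: tree is (+ 4 (* 7 7))
Prefix: + 4 * 7 7


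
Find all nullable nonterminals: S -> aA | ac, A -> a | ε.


A nonterminal is nullable iff some alternative derives ε (directly, or every symbol in it is nullable)
Nullable: {A}


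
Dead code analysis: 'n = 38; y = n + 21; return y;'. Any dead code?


n is read by y's definition; y is returned
No dead code


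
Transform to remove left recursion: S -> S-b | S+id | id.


Left-recursive alternatives: S-b, S+id; non-recursive: id
Introduce S': S -> idS', S' -> -bS' | +idS' | ε


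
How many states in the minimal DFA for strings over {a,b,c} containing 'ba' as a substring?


KMP-style automaton: 2 progress states + 1 absorbing accept = 3
Minimal DFA: 3 states


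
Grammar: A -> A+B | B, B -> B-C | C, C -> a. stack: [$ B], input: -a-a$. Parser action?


shift '-' to continue B -> B-C
Action: shift


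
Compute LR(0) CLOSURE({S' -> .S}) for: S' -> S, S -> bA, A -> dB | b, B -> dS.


Start: S' -> .S
For each item with dot before a nonterminal B, add B -> .γ for every B-production
Closure: [S' -> .S, S -> .bA]


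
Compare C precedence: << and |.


'<<' is shift (level 8); '|' is bitwise OR (level 3)
Higher level binds tighter
'<<' has higher precedence than '|'


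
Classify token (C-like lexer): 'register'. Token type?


Pattern: reserved word
Type: KEYWORD


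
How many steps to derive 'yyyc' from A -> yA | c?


Derivation: A => yA => yyA => yyyA => yyyc
Steps: 4


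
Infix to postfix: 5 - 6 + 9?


Left to right (same or higher precedence on left)
Postfix: 5 6 - 9 +


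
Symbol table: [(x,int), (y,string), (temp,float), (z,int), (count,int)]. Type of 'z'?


Lookup 'z' → type int


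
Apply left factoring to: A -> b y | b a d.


Common prefix: 'b'
Factored: A -> b A', A' -> y | a d


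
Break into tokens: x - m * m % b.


Scan left to right, longest-match per lexeme
Tokens: ID(x), OP(-), ID(m), OP(*), ID(m), OP(%), ID(b)


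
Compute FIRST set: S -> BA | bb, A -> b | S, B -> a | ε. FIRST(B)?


Per alternative of B: FIRST(a) = {a}; FIRST(ε) = {ε}
FIRST(B) = {a, ε}


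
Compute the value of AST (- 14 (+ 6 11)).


Evaluate inner: (+ 6 11) = 17
Evaluate root: (- 14 17) = -3
Result: -3


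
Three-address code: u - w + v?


Break into single-operator statements:
t1 = u - w
t2 = t1 + v


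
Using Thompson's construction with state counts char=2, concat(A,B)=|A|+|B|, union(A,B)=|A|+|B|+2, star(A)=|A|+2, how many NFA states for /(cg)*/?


Syntax tree has 2 char leaf(s), 0 union(s), 1 star(s)
chars contribute 2×2 = 4; each union adds +2; each star adds +2
Total: 4 + 0 + 2 = 6 states


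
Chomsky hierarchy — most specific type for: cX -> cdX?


LHS has context (more than one symbol) and |LHS| ≤ |RHS|
Classification: Type 1 (Context-Sensitive)


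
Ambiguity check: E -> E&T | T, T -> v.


precedence layered via separate nonterminal T: deterministic
Unambiguous


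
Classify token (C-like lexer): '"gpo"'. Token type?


Pattern: double-quoted sequence
Type: STRING_LITERAL


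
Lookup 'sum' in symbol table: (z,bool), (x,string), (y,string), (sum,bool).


Lookup 'sum' → type bool


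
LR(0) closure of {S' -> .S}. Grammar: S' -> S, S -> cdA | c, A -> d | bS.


Start: S' -> .S
For each item with dot before a nonterminal B, add B -> .γ for every B-production
Closure: [S' -> .S, S -> .cdA, S -> .c]


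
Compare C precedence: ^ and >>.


'>>' is shift (level 8); '^' is bitwise XOR (level 4)
Higher level binds tighter
'>>' has higher precedence than '^'


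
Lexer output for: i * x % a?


Scan left to right, longest-match per lexeme
Tokens: ID(i), OP(*), ID(x), OP(%), ID(a)


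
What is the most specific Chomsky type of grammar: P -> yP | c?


Right-linear: every RHS is a terminal or a terminal followed by one nonterminal
Classification: Type 3 (Regular)


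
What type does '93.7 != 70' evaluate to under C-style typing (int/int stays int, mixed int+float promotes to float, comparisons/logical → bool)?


Operand types: float != int
Rule: comparison yields bool
Result type: bool


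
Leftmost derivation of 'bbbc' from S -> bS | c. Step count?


Derivation: S => bS => bbS => bbbS => bbbc
Steps: 4


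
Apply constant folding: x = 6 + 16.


6 + 16 = 22 at compile time
Optimized: x = 22


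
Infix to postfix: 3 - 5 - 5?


Left to right (same or higher precedence on left)
Postfix: 3 5 - 5 -


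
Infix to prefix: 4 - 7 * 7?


'*' binds tighter: tree is (- 4 (* 7 7))
Prefix: - 4 * 7 7


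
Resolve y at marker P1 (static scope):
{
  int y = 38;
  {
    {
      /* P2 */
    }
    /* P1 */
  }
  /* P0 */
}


P1's block does not declare y; resolves to the enclosing declaration at depth 0
y = 38


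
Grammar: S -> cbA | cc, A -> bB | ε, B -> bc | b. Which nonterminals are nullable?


A nonterminal is nullable iff some alternative derives ε (directly, or every symbol in it is nullable)
Nullable: {A}


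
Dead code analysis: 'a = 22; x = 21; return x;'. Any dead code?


a is assigned but never read
Dead: 'a = 22'


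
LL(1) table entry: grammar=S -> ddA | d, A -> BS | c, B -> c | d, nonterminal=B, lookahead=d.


For [B, d]: 'd' ∈ FIRST(d)
Entry: B -> d


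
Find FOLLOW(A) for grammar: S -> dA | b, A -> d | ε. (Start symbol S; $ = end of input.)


$ ∈ FOLLOW(S). For each A -> αBβ: add FIRST(β)\{ε} to FOLLOW(B); if β nullable, add FOLLOW(A).
FOLLOW(A) = {$}


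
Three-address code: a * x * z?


Break into single-operator statements:
t1 = a * x
t2 = t1 * z


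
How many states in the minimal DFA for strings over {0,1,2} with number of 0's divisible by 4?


Track (count of 0) mod 4: states 0..3, accept at 0
Minimal DFA: 4 states


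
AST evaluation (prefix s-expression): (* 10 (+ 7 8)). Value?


Evaluate inner: (+ 7 8) = 15
Evaluate root: (* 10 15) = 150
Result: 150


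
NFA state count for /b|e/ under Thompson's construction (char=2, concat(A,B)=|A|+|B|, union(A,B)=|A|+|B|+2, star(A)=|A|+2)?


Syntax tree has 2 char leaf(s), 1 union(s), 0 star(s)
chars contribute 2×2 = 4; each union adds +2; each star adds +2
Total: 4 + 2 + 0 = 6 states


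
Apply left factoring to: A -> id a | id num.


Common prefix: 'id'
Factored: A -> id A', A' -> a | num


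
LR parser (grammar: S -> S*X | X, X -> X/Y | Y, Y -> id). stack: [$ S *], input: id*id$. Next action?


no handle ('S*' is not any RHS); shift 'id'
Action: shift


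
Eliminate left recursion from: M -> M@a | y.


Left-recursive alternatives: M@a; non-recursive: y
Introduce M': M -> yM', M' -> @aM' | ε


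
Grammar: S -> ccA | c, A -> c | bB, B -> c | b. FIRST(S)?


Per alternative of S: FIRST(ccA) = {c}; FIRST(c) = {c}
FIRST(S) = {c}


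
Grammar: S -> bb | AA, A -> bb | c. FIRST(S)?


Per alternative of S: FIRST(bb) = {b}; FIRST(AA) = {b, c}
FIRST(S) = {b, c}


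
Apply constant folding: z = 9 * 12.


9 * 12 = 108 at compile time
Optimized: z = 108


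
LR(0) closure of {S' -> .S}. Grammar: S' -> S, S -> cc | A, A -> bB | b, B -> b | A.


Start: S' -> .S
For each item with dot before a nonterminal B, add B -> .γ for every B-production
Closure: [S' -> .S, S -> .cc, S -> .A, A -> .bB, A -> .b]


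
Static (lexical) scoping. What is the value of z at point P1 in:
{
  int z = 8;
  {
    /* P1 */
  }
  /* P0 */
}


P1's block does not declare z; resolves to the enclosing declaration at depth 0
z = 8


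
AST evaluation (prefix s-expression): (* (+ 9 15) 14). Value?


Evaluate inner: (+ 9 15) = 24
Evaluate root: (* 24 14) = 336
Result: 336


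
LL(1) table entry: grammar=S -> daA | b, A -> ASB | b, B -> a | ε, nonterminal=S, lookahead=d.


For [S, d]: 'd' ∈ FIRST(daA)
Entry: S -> daA


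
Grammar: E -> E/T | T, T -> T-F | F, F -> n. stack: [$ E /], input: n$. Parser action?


no handle ('E/' is not any RHS); shift 'n'
Action: shift


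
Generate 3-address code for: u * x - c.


Break into single-operator statements:
t1 = u * x
t2 = t1 - c


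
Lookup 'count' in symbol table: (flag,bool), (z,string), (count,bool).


Lookup 'count' → type bool


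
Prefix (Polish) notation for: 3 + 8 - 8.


left-to-right (same/higher precedence on left): tree is (- (+ 3 8) 8)
Prefix: - + 3 8 8


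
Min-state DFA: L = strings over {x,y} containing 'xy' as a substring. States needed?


KMP-style automaton: 2 progress states + 1 absorbing accept = 3
Minimal DFA: 3 states


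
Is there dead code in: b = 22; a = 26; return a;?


b is assigned but never read
Dead: 'b = 22'


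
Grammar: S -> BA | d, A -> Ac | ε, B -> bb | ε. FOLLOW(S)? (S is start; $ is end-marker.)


$ ∈ FOLLOW(S). For each A -> αBβ: add FIRST(β)\{ε} to FOLLOW(B); if β nullable, add FOLLOW(A).
FOLLOW(S) = {$}


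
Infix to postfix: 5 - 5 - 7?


Left to right (same or higher precedence on left)
Postfix: 5 5 - 7 -


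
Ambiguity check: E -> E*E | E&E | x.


'x*x&x' has two parse trees (no precedence encoded between * and &)
Ambiguous


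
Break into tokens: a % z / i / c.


Scan left to right, longest-match per lexeme
Tokens: ID(a), OP(%), ID(z), OP(/), ID(i), OP(/), ID(c)


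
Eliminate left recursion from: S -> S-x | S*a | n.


Left-recursive alternatives: S-x, S*a; non-recursive: n
Introduce S': S -> nS', S' -> -xS' | *aS' | ε


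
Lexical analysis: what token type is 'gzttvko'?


Pattern: letter/underscore followed by alphanumerics, not a keyword
Type: IDENTIFIER


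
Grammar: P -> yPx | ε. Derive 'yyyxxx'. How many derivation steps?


Derivation: P => yPx => yyPxx => yyyPxxx => yyyxxx
Steps: 4


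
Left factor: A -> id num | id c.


Common prefix: 'id'
Factored: A -> id A', A' -> num | c


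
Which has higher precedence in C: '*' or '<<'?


'*' is multiplicative (level 10); '<<' is shift (level 8)
Higher level binds tighter
'*' has higher precedence than '<<'


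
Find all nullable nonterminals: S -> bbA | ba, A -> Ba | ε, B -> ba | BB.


A nonterminal is nullable iff some alternative derives ε (directly, or every symbol in it is nullable)
Nullable: {A}


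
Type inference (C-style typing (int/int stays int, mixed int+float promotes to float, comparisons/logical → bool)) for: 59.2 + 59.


Operand types: float + int
Rule: mixed int/float promotes to float; int/int stays int
Result type: float


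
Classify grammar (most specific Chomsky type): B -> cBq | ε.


Single nonterminal LHS, but c^n q^n is not regular
Classification: Type 2 (Context-Free)


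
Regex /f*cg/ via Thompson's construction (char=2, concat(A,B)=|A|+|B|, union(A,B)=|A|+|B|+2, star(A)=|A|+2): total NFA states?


Syntax tree has 3 char leaf(s), 0 union(s), 1 star(s)
chars contribute 3×2 = 6; each union adds +2; each star adds +2
Total: 6 + 0 + 2 = 8 states


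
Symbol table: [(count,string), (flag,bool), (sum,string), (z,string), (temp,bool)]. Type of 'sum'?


Lookup 'sum' → type string


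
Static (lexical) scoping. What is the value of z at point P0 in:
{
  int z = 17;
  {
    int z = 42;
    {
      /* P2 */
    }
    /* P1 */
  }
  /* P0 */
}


z declared in the same block as P0
z = 17


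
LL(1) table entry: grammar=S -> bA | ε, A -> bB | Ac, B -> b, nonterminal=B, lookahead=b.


For [B, b]: 'b' ∈ FIRST(b)
Entry: B -> b


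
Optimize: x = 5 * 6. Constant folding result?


5 * 6 = 30 at compile time
Optimized: x = 30


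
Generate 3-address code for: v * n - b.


Break into single-operator statements:
t1 = v * n
t2 = t1 - b


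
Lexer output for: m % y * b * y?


Scan left to right, longest-match per lexeme
Tokens: ID(m), OP(%), ID(y), OP(*), ID(b), OP(*), ID(y)


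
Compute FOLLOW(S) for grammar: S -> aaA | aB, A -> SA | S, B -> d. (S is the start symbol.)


$ ∈ FOLLOW(S). For each A -> αBβ: add FIRST(β)\{ε} to FOLLOW(B); if β nullable, add FOLLOW(A).
FOLLOW(S) = {$, a}


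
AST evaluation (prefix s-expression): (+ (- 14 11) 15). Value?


Evaluate inner: (- 14 11) = 3
Evaluate root: (+ 3 15) = 18
Result: 18


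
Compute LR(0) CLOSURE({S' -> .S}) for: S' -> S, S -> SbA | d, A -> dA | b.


Start: S' -> .S
For each item with dot before a nonterminal B, add B -> .γ for every B-production
Closure: [S' -> .S, S -> .SbA, S -> .d]


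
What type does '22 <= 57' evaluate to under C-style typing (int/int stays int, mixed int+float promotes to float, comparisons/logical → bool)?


Operand types: int <= int
Rule: comparison yields bool
Result type: bool


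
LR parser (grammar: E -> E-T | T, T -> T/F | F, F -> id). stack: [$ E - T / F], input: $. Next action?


handle 'T/F' on top
Action: reduce (T -> T/F)


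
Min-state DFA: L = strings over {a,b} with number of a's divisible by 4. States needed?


Track (count of a) mod 4: states 0..3, accept at 0
Minimal DFA: 4 states


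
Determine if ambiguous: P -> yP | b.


right-linear, alternatives start with distinct terminals 'y' vs 'b': unique leftmost derivation
Unambiguous


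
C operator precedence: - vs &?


'-' is additive (level 9); '&' is bitwise AND (level 5)
Higher level binds tighter
'-' has higher precedence than '&'


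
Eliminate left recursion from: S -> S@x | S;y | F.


Left-recursive alternatives: S@x, S;y; non-recursive: F
Introduce S': S -> FS', S' -> @xS' | ;yS' | ε


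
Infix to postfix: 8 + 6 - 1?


Left to right (same or higher precedence on left)
Postfix: 8 6 + 1 -


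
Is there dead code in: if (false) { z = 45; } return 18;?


condition is constant false, so the whole block is unreachable
Dead: 'if (false) { z = 45; }'


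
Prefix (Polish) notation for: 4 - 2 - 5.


left-to-right (same/higher precedence on left): tree is (- (- 4 2) 5)
Prefix: - - 4 2 5


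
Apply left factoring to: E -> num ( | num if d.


Common prefix: 'num'
Factored: E -> num E', E' -> ( | if d


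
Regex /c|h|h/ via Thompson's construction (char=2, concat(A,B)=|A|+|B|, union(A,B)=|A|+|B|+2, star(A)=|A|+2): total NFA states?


Syntax tree has 3 char leaf(s), 2 union(s), 0 star(s)
chars contribute 3×2 = 6; each union adds +2; each star adds +2
Total: 6 + 4 + 0 = 10 states


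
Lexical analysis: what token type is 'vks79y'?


Pattern: letter/underscore followed by alphanumerics, not a keyword
Type: IDENTIFIER


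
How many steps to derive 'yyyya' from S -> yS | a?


Derivation: S => yS => yyS => yyyS => yyyyS => yyyya
Steps: 5


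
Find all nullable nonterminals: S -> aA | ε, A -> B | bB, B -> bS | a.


A nonterminal is nullable iff some alternative derives ε (directly, or every symbol in it is nullable)
Nullable: {S}


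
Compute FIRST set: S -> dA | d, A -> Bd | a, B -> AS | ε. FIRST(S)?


Per alternative of S: FIRST(dA) = {d}; FIRST(d) = {d}
FIRST(S) = {d}


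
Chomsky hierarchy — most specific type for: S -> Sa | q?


Left-linear: every RHS is a terminal or one nonterminal followed by a terminal
Classification: Type 3 (Regular)


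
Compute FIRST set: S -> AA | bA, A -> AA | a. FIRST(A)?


Per alternative of A: FIRST(AA) = {a}; FIRST(a) = {a}
FIRST(A) = {a}


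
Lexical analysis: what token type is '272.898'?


Pattern: digits with a decimal point
Type: FLOAT_LITERAL


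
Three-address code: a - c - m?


Break into single-operator statements:
t1 = a - c
t2 = t1 - m


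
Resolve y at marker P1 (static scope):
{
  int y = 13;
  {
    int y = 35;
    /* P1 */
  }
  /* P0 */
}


y declared in the same block as P1
y = 35


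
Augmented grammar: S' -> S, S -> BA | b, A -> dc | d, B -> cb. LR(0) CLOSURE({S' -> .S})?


Start: S' -> .S
For each item with dot before a nonterminal B, add B -> .γ for every B-production
Closure: [S' -> .S, S -> .BA, S -> .b, B -> .cb]


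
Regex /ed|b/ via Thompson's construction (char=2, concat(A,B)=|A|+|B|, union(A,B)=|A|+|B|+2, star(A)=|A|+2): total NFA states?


Syntax tree has 3 char leaf(s), 1 union(s), 0 star(s)
chars contribute 3×2 = 6; each union adds +2; each star adds +2
Total: 6 + 2 + 0 = 8 states


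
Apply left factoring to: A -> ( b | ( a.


Common prefix: '('
Factored: A -> ( A', A' -> b | a


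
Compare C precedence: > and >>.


'>>' is shift (level 8); '>' is relational (level 7)
Higher level binds tighter
'>>' has higher precedence than '>'


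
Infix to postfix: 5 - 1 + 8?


Left to right (same or higher precedence on left)
Postfix: 5 1 - 8 +


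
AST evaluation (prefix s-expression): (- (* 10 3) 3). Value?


Evaluate inner: (* 10 3) = 30
Evaluate root: (- 30 3) = 27
Result: 27


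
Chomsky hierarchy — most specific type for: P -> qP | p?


Right-linear: every RHS is a terminal or a terminal followed by one nonterminal
Classification: Type 3 (Regular)


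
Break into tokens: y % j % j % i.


Scan left to right, longest-match per lexeme
Tokens: ID(y), OP(%), ID(j), OP(%), ID(j), OP(%), ID(i)


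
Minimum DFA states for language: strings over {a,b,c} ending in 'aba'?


Track the longest suffix of input matching a prefix of 'aba': 4 classes (prefixes of length 0..3)
Minimal DFA: 4 states


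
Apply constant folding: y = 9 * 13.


9 * 13 = 117 at compile time
Optimized: y = 117


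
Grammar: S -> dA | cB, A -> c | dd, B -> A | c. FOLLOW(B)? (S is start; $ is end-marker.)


$ ∈ FOLLOW(S). For each A -> αBβ: add FIRST(β)\{ε} to FOLLOW(B); if β nullable, add FOLLOW(A).
FOLLOW(B) = {$}


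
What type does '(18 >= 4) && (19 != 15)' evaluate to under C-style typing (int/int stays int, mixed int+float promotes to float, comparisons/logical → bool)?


Operand types: bool && bool
Rule: logical operators take bool operands and yield bool
Result type: bool


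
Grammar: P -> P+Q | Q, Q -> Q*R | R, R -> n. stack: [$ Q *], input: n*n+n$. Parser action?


no handle; shift 'n'
Action: shift


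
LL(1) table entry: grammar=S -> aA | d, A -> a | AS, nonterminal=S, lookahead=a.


For [S, a]: 'a' ∈ FIRST(aA)
Entry: S -> aA


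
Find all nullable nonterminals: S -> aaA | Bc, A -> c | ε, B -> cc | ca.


A nonterminal is nullable iff some alternative derives ε (directly, or every symbol in it is nullable)
Nullable: {A}


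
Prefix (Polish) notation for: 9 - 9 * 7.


'*' binds tighter: tree is (- 9 (* 9 7))
Prefix: - 9 * 9 7


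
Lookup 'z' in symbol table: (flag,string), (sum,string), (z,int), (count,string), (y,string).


Lookup 'z' → type int


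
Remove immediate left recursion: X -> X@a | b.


Left-recursive alternatives: X@a; non-recursive: b
Introduce X': X -> bX', X' -> @aX' | ε
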